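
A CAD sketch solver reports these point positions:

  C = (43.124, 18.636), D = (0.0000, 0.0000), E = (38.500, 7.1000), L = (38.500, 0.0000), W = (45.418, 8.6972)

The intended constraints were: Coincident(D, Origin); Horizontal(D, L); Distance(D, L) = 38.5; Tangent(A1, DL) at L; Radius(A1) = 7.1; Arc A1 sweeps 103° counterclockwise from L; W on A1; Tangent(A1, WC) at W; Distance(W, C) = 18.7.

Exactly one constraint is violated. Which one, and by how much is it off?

Distance(W, C) = 18.7 — off by 8.50.

D = (0.00, 0.00) ✓; D.y = 0.00, L.y = 0.00 ✓; |DL| = 38.50 ✓; ∠(EL, LD) = 90.00° ✓; |EL| = 7.100 ✓; bearing(E→W) − bearing(E→L) = 103.0° ✓; |EW| = 7.100 ✓; ∠(EW, WC) = 90.00° ✓; |WC| = 10.20 ✗.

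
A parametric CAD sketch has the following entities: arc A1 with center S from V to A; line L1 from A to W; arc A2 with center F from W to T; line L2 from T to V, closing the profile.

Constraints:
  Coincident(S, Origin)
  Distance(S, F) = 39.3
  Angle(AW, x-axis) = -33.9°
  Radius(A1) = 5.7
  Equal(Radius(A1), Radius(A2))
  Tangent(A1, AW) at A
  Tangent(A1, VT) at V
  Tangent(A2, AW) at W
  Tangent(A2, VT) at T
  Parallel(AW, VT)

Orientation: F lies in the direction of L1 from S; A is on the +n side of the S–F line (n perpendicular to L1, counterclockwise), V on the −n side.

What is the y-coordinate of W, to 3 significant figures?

-17.2

Tangency of A1 to both parallel lines with radius 5.7 puts A and V at S ± 5.7·n: A = (3.18, 4.73), V = (-3.18, -4.73). Equal radii place W and T the same way about F: W = F + 5.7·n = (35.8, -17.2), T = F − 5.7·n = (29.4, -26.7). So W.y = -17.2.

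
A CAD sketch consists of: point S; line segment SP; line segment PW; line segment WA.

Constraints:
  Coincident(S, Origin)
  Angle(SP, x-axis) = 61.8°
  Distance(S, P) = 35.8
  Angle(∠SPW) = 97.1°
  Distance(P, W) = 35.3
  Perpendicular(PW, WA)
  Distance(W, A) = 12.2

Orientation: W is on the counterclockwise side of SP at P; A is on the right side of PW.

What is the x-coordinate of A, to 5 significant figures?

-4.8425

S is at the origin; SP runs at 61.8° with length 35.8, so P = 35.8·(cos 61.8°, sin 61.8°) = (16.917, 31.551). ∠SPW = 97.1°, so PW runs at 61.8° + (180° − 97.1°) = 144.70° from the x-axis; with |PW| = 35.3, W = P + 35.3·(cos 144.70°, sin 144.70°) = (-11.892, 51.949). The perpendicularity gives WA at right angles to PW; with |WA| = 12.2 on the right of PW, A = W + 12.2·(0.57786, 0.81614) = (-4.8425, 61.906). So A.x = -4.8425.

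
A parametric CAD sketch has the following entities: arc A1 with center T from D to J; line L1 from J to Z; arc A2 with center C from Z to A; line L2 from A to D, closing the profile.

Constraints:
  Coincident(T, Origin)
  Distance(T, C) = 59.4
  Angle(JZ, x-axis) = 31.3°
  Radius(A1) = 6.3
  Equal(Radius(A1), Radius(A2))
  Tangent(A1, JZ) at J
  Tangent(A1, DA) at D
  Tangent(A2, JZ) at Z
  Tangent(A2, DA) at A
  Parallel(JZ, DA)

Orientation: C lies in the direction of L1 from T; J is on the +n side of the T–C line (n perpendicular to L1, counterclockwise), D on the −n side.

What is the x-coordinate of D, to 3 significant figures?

3.27

T is at the origin and C lies 59.4 along u from T, so C = 59.4·u = (50.8, 30.9). Tangency of A1 to both parallel lines with radius 6.3 puts J and D at T ± 6.3·n: J = (-3.27, 5.38), D = (3.27, -5.38). So D.x = 3.27.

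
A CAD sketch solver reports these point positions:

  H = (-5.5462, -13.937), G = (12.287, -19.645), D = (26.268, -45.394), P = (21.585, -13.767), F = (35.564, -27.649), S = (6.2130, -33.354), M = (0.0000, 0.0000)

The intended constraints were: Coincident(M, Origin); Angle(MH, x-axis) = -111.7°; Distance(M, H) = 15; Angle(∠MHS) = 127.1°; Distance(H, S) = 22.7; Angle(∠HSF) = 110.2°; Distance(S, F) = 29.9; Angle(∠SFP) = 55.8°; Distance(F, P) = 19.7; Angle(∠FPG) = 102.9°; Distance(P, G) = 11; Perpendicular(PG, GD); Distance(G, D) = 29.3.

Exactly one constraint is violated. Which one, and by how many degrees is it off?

Perpendicular(PG, GD) — off by 3.80°.

M = (0.00, 0.00) ✓; MH at -111.7° ✓; |MH| = 15.00 ✓; ∠MHS = 127.1° ✓; |HS| = 22.70 ✓; ∠HSF = 110.2° ✓; |SF| = 29.90 ✓; ∠SFP = 55.80° ✓; |FP| = 19.70 ✓; ∠FPG = 102.9° ✓; |PG| = 11.00 ✓; ∠(PG, GD) = 86.20° ✗; |GD| = 29.30 ✓.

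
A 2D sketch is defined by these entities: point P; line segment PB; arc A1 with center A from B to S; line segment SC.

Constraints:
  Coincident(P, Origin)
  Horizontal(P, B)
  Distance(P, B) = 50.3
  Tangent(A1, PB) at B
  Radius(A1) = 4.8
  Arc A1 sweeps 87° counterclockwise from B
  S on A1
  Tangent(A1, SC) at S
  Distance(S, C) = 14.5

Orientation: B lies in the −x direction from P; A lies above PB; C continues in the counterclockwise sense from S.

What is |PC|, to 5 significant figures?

48.626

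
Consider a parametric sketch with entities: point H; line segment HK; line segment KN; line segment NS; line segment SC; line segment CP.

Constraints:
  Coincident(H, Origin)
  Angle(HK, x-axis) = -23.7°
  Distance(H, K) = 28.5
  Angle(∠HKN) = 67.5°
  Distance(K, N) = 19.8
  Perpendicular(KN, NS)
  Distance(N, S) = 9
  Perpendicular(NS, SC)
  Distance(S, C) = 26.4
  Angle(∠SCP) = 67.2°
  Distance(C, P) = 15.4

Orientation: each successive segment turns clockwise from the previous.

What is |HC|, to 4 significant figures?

24.63

H is at the origin; HK runs at -23.7° with length 28.5, so K = (26.10, -11.46). ∠HKN = 67.5° gives KN at -136.2° from the x-axis; with |KN| = 19.8, N = (11.81, -25.16). The perpendicularity gives NS at right angles to KN, so NS runs at 133.8°; with |NS| = 9.0, S = (5.576, -18.66). NS is perpendicular to SC, so SC runs at 43.80°; with |SC| = 26.4, C = (24.63, -0.3915). Then |HC| = |C − H| = 24.63.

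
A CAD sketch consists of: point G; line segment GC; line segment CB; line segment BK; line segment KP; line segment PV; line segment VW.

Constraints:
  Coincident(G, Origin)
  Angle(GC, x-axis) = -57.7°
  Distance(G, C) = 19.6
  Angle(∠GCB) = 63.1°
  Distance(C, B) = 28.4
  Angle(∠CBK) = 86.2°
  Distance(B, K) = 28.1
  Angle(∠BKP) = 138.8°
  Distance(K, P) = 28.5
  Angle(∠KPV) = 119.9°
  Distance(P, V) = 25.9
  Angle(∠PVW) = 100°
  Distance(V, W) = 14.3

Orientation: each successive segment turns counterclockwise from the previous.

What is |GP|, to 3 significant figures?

30.8

G is at the origin; GC runs at -57.7° with length 19.6, so C = (10.5, -16.6). ∠GCB = 63.1° gives CB at 59.2° from the x-axis; with |CB| = 28.4, B = (25.0, 7.83). ∠CBK = 86.2° gives BK at 153° from the x-axis; with |BK| = 28.1, K = (-0.0220, 20.6). ∠BKP = 138.8° gives KP at -166° from the x-axis; with |KP| = 28.5, P = (-27.7, 13.6). Then |GP| = |P − G| = 30.8.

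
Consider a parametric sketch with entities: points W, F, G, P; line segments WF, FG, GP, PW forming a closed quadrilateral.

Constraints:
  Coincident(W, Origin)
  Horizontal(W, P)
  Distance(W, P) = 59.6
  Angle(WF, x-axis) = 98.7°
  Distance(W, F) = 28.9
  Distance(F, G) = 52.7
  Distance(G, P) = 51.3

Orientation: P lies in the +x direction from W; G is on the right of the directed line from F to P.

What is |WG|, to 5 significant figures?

24.834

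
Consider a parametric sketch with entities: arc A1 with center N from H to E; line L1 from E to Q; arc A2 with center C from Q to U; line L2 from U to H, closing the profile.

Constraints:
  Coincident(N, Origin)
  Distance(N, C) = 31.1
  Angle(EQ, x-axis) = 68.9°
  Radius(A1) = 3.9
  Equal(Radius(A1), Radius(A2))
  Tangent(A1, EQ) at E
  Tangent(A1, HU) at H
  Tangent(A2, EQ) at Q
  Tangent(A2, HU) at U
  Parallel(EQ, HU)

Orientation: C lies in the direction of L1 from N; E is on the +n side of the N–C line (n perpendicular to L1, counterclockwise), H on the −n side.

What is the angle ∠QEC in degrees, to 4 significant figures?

7.148°

The slot axis is L1's direction at 68.9°, so u = (cos 68.9°, sin 68.9°) = (0.3600, 0.9330) and n = (−sin 68.9°, cos 68.9°) = (-0.9330, 0.3600). N is at the origin and C lies 31.1 along u from N, so C = 31.1·u = (11.20, 29.01). Tangency of A1 to both parallel lines with radius 3.9 puts E and H at N ± 3.9·n: E = (-3.639, 1.404), H = (3.639, -1.404). Equal radii place Q and U the same way about C: Q = C + 3.9·n = (7.557, 30.42), U = C − 3.9·n = (14.83, 27.61). Then cos ∠QEC = EQ·EC / (|EQ||EC|), giving 7.148°.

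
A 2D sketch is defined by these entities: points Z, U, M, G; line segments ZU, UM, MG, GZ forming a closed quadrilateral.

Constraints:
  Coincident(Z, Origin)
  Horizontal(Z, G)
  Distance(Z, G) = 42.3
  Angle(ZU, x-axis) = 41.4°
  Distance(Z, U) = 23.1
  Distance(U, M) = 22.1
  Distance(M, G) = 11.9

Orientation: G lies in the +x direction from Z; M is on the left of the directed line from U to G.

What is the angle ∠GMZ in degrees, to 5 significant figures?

89.283°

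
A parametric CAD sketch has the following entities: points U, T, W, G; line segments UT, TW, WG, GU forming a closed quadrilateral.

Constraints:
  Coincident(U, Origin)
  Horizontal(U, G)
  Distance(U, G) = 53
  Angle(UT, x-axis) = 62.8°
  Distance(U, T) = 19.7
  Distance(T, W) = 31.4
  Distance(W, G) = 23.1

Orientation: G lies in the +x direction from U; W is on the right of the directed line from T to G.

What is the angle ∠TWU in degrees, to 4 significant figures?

36.81°

U is at the origin; U and G share the same y with |UG| = 53.0 and G in +x, so G = (53.0, 0). UT runs at 62.8° with |UT| = 19.7, so T = (9.005, 17.52). W is determined by |TW| = 31.4 and |WG| = 23.1 together: it lies at the intersection of circle(T, 31.4) and circle(G, 23.1). With |TG| = 47.36, the foot of the radical line on TG is 28.45 from T and the perpendicular offset is √(31.4² − 28.45²) = 13.28. Taking the right-of-TG solution: W = (30.53, -5.343).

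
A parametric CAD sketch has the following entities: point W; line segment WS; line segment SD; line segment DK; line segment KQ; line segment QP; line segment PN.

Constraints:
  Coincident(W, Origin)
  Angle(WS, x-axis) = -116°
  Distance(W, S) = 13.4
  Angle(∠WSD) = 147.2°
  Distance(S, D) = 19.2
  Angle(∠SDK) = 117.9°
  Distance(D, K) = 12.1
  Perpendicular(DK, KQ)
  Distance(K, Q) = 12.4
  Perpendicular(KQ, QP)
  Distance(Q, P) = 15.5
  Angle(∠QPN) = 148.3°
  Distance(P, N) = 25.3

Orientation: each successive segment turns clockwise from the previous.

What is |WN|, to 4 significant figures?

35.58

W is at the origin; WS runs at -116.0° with length 13.4, so S = (-5.874, -12.04). ∠WSD = 147.2° gives SD at -148.8° from the x-axis; with |SD| = 19.2, D = (-22.30, -21.99). ∠SDK = 117.9° gives DK at 149.1° from the x-axis; with |DK| = 12.1, K = (-32.68, -15.78). DK is perpendicular to KQ, so KQ runs at 59.10°; with |KQ| = 12.4, Q = (-26.31, -5.136). The perpendicularity gives QP at right angles to KQ, so QP runs at -30.90°; with |QP| = 15.5, P = (-13.01, -13.10). ∠QPN = 148.3° gives PN at -62.60° from the x-axis; with |PN| = 25.3, N = (-1.369, -35.56). Then |WN| = |N − W| = 35.58.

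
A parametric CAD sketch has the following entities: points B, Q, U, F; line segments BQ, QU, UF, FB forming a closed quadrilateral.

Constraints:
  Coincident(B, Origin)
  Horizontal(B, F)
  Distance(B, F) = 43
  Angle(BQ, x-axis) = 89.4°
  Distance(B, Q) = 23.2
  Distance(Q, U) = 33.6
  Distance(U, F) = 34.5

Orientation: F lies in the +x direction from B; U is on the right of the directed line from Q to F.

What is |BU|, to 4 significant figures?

13.26

B is at the origin; B and F share the same y with |BF| = 43.0 and F in +x, so F = (43.0, 0). BQ runs at 89.4° with |BQ| = 23.2, so Q = (0.2429, 23.20). U is determined by |QU| = 33.6 and |UF| = 34.5 together: it lies at the intersection of circle(Q, 33.6) and circle(F, 34.5). With |QF| = 48.65, the foot of the radical line on QF is 23.69 from Q and the perpendicular offset is √(33.6² − 23.69²) = 23.82. Taking the right-of-QF solution: U = (9.706, -9.041).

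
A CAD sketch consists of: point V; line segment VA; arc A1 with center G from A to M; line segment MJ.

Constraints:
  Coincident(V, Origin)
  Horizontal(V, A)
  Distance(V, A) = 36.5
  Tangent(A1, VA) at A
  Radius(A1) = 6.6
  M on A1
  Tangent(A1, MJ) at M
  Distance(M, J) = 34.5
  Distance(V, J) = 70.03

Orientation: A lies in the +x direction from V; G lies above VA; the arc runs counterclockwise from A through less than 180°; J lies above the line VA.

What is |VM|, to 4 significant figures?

41.57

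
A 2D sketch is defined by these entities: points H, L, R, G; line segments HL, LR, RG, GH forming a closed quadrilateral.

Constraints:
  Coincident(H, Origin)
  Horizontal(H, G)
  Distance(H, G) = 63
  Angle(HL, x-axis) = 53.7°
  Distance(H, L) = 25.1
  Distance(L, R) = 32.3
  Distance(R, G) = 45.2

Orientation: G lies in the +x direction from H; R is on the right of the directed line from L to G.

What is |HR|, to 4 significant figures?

22.65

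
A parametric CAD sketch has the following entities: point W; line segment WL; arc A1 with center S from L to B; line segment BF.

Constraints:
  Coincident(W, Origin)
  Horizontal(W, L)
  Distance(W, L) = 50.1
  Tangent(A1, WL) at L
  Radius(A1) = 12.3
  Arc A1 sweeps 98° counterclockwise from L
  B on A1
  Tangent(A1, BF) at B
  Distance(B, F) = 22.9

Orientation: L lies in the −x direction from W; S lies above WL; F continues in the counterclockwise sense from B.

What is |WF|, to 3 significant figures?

55.1

W is at the origin; W and L share the same y with |WL| = 50.1 and L on the −x side, so L = (-50.1, 0.00). Since A1 is tangent to WL there, SL ⟂ WL, so S = L + (0, 12.3) = (-50.1, 12.3). On A1, L sits at bearing -90° from S; a 98° counterclockwise sweep puts B at bearing 8°, so B = S + 12.3·(cos 8°, sin 8°) = (-37.9, 14.0). Since A1 is tangent to BF there, SB ⟂ BF, so BF runs along (−sin 8°, cos 8°); with |BF| = 22.9, F = (-41.1, 36.7). Then |WF| = |F − W| = 55.1.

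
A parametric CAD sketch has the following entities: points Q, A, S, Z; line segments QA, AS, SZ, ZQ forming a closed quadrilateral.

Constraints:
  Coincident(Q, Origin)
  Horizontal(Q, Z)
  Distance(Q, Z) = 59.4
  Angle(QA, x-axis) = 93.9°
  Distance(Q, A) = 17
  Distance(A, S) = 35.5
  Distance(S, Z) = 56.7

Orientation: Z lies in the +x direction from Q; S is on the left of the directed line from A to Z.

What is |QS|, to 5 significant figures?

48.839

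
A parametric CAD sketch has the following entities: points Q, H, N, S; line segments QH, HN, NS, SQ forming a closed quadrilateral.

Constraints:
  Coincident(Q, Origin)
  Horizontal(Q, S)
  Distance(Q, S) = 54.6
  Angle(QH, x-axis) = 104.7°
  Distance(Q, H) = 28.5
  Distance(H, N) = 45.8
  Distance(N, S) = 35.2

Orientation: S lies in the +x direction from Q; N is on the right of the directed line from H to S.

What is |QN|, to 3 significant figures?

22.4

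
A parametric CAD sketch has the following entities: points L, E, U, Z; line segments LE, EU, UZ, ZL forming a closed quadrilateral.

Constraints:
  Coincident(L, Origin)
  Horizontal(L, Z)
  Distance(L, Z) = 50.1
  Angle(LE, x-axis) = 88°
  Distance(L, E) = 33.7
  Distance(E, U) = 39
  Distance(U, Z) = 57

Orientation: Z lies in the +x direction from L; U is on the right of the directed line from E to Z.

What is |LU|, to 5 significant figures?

8.0955

Checks: |EU| = 39.00 ✓; |UZ| = 57.00 ✓.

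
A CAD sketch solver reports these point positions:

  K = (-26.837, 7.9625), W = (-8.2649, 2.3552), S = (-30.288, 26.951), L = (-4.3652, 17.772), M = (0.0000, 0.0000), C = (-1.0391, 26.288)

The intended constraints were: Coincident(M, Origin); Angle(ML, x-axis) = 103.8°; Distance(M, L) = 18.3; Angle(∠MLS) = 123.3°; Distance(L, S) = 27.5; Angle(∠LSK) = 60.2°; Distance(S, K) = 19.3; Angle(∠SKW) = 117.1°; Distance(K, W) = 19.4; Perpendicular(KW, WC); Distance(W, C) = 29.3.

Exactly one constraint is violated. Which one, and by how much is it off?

Distance(W, C) = 29.3 — off by 4.30.

M = (0.00, 0.00) ✓; ML at 103.8° ✓; |ML| = 18.30 ✓; ∠MLS = 123.3° ✓; |LS| = 27.50 ✓; ∠LSK = 60.20° ✓; |SK| = 19.30 ✓; ∠SKW = 117.1° ✓; |KW| = 19.40 ✓; ∠(KW, WC) = 90.00° ✓; |WC| = 25.00 ✗.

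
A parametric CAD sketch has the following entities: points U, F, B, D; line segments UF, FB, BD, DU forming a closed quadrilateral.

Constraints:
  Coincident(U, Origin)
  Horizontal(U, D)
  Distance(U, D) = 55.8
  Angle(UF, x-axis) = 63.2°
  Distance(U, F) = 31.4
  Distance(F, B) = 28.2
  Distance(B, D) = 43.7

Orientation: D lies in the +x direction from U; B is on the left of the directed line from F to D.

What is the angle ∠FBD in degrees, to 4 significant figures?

85.69°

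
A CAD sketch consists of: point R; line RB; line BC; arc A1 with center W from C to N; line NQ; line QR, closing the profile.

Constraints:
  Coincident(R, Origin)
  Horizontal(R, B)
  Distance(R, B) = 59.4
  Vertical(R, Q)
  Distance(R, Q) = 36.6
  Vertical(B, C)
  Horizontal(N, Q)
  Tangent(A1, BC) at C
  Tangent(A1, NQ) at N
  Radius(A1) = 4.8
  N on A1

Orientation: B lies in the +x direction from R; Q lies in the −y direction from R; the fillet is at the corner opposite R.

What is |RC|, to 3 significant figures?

67.4

R is at the origin; R and B share the same y with |RB| = 59.4 and B on the +x side, so B = (59.4, 0.00). R and Q share the same x with |RQ| = 36.6 and Q on the −y side, so Q = (0.00, -36.6). The virtual corner opposite R is at (59.4, -36.6). Since A1 is tangent to BC there, WC ⟂ BC and the tangent condition forces WN to be normal to NQ, with radius 4.8, so the center W sits 4.8 in from both sides at W = (54.6, -31.8). That places the tangent points at C = (59.4, -31.8) on BC and N = (54.6, -36.6) on NQ. Then |RC| = |C − R| = 67.4.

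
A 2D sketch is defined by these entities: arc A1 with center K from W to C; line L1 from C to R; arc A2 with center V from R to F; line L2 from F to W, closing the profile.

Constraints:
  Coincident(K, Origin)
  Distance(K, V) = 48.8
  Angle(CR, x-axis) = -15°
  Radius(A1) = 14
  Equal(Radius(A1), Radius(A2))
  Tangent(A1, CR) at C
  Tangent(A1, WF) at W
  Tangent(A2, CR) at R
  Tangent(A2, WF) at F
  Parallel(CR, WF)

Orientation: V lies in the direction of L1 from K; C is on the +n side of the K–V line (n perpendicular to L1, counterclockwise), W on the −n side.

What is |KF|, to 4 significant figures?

50.77

The slot axis is L1's direction at -15.0°, so u = (cos -15.0°, sin -15.0°) = (0.9659, -0.2588) and n = (−sin -15.0°, cos -15.0°) = (0.2588, 0.9659). K is at the origin and V lies 48.8 along u from K, so V = 48.8·u = (47.14, -12.63). Tangency of A1 to both parallel lines with radius 14.0 puts C and W at K ± 14.0·n: C = (3.623, 13.52), W = (-3.623, -13.52). Equal radii place R and F the same way about V: R = V + 14.0·n = (50.76, 0.8926), F = V − 14.0·n = (43.51, -26.15). Then |KF| = |F − K| = 50.77.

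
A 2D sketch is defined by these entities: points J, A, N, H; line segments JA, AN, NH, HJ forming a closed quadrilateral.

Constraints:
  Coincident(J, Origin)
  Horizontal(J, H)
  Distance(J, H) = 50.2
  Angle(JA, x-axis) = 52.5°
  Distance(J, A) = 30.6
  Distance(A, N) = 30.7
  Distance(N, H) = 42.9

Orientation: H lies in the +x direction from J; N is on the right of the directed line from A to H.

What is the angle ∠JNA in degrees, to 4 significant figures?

81.20°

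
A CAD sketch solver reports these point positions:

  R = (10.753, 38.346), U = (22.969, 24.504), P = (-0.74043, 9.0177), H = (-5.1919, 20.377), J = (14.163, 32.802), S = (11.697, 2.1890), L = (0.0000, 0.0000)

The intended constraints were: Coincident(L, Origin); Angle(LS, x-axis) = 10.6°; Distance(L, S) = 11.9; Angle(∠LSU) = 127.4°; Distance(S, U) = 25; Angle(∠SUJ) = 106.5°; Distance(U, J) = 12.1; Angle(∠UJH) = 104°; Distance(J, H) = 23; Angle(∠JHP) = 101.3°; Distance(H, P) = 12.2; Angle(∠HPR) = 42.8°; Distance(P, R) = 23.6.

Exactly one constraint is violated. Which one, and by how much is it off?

Distance(P, R) = 23.6 — off by 7.90.

L = (0.00, 0.00) ✓; LS at 10.60° ✓; |LS| = 11.90 ✓; ∠LSU = 127.4° ✓; |SU| = 25.00 ✓; ∠SUJ = 106.5° ✓; |UJ| = 12.10 ✓; ∠UJH = 104.0° ✓; |JH| = 23.00 ✓; ∠JHP = 101.3° ✓; |HP| = 12.20 ✓; ∠HPR = 42.80° ✓; |PR| = 31.50 ✗.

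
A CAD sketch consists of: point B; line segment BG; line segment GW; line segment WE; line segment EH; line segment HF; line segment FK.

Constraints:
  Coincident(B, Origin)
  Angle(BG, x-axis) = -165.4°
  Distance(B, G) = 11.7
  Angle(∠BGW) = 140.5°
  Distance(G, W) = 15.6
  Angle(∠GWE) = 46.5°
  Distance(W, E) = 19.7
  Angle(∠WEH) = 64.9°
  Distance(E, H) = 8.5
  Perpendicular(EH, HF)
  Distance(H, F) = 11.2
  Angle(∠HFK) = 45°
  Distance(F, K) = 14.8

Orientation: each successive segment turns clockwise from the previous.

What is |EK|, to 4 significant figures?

2.098

B is at the origin; BG runs at -165.4° with length 11.7, so G = (-11.32, -2.949). ∠BGW = 140.5° gives GW at 155.1° from the x-axis; with |GW| = 15.6, W = (-25.47, 3.619). ∠GWE = 46.5° gives WE at 21.60° from the x-axis; with |WE| = 19.7, E = (-7.155, 10.87). ∠WEH = 64.9° gives EH at -93.50° from the x-axis; with |EH| = 8.5, H = (-7.674, 2.387). The perpendicularity gives HF at right angles to EH, so HF runs at 176.5°; with |HF| = 11.2, F = (-18.85, 3.071). ∠HFK = 45.0° gives FK at 41.50° from the x-axis; with |FK| = 14.8, K = (-7.769, 12.88). Then |EK| = |K − E| = 2.098.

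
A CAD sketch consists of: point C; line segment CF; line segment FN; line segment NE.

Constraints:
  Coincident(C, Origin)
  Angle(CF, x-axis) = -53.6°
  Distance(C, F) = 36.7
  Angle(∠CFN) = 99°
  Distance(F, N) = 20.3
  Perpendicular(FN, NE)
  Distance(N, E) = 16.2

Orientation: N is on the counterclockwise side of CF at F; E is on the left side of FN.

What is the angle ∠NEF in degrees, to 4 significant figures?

51.41°

∠CFN = 99.0°, so FN runs at -53.6° + (180° − 99.0°) = 27.40° from the x-axis; with |FN| = 20.3, N = F + 20.3·(cos 27.40°, sin 27.40°) = (39.80, -20.20). FN is perpendicular to NE; with |NE| = 16.2 on the left of FN, E = N + 16.2·(-0.4602, 0.8878) = (32.35, -5.815). Then cos ∠NEF = EN·EF / (|EN||EF|), giving 51.41°.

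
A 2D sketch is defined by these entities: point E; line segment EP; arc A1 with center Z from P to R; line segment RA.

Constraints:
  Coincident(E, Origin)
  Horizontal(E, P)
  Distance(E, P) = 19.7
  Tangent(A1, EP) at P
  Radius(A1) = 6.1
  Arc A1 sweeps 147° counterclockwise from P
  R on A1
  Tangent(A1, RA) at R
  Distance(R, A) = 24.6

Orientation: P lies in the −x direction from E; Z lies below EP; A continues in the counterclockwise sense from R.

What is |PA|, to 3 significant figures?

30.1

E is at the origin; EP is horizontal with |EP| = 19.7 and P on the −x side, so P = (-19.7, 0.00). Tangency of A1 to EP means the radius ZP is perpendicular to EP, so Z = P + (0, -6.1) = (-19.7, -6.10). On A1, P sits at bearing 90° from Z; a 147° counterclockwise sweep puts R at bearing 237°, so R = Z + 6.1·(cos 237°, sin 237°) = (-23.0, -11.2). The tangent condition forces ZR to be normal to RA, so RA runs along (−sin 237°, cos 237°); with |RA| = 24.6, A = (-2.39, -24.6). Then |PA| = |A − P| = 30.1.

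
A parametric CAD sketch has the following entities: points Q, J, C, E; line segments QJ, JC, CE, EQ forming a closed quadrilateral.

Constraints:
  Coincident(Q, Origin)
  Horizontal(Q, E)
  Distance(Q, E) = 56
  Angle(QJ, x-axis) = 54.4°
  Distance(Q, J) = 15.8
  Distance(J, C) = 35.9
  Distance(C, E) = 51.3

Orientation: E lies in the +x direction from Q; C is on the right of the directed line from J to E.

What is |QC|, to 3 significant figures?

25.2

Checks: Q = (0.00, 0.00) ✓; |JC| = 35.90 ✓; |CE| = 51.30 ✓.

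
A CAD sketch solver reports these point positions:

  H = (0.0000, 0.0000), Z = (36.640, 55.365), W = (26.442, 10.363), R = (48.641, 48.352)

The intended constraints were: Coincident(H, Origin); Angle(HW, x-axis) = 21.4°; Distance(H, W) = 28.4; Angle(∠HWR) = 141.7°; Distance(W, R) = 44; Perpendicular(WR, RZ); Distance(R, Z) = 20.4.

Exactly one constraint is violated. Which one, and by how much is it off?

Distance(R, Z) = 20.4 — off by 6.50.

H = (0.00, 0.00) ✓; HW at 21.40° ✓; |HW| = 28.40 ✓; ∠HWR = 141.7° ✓; |WR| = 44.00 ✓; ∠(WR, RZ) = 90.00° ✓; |RZ| = 13.90 ✗.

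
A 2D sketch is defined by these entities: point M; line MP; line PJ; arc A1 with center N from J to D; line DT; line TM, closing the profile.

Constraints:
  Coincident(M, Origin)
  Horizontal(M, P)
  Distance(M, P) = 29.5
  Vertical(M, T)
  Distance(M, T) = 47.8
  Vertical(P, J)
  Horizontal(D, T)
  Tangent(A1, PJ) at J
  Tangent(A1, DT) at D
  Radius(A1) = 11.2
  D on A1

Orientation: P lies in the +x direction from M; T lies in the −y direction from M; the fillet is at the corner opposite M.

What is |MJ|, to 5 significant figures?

47.009

The virtual corner opposite M is at (29.500, -47.800). A1 meets PJ tangentially, so NJ is at right angles to PJ and the tangent condition forces ND to be normal to DT, with radius 11.2, so the center N sits 11.2 in from both sides at N = (18.300, -36.600). That places the tangent points at J = (29.500, -36.600) on PJ and D = (18.300, -47.800) on DT. Then |MJ| = |J − M| = 47.009.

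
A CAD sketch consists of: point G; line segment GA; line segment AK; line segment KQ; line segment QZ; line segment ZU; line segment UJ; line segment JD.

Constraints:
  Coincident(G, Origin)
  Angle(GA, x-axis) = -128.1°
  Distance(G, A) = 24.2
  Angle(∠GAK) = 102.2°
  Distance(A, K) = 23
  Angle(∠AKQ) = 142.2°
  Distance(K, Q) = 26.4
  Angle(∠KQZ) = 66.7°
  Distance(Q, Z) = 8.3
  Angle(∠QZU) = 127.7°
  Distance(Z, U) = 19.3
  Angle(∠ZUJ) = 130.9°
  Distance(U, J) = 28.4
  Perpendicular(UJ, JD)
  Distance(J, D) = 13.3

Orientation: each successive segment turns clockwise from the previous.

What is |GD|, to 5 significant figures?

50.731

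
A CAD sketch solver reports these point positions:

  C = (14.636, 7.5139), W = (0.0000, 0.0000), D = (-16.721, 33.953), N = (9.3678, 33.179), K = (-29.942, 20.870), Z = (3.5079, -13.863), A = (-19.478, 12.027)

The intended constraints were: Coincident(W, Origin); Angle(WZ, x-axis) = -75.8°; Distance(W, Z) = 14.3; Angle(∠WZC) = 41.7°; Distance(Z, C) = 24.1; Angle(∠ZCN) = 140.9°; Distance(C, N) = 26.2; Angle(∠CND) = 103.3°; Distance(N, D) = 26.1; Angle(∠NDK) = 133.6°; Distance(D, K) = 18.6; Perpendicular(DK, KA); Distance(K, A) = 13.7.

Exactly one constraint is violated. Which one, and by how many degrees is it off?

Perpendicular(DK, KA) — off by 5.10°.

W = (0.00, 0.00) ✓; WZ at -75.80° ✓; |WZ| = 14.30 ✓; ∠WZC = 41.70° ✓; |ZC| = 24.10 ✓; ∠ZCN = 140.9° ✓; |CN| = 26.20 ✓; ∠CND = 103.3° ✓; |ND| = 26.10 ✓; ∠NDK = 133.6° ✓; |DK| = 18.60 ✓; ∠(DK, KA) = 95.10° ✗; |KA| = 13.70 ✓.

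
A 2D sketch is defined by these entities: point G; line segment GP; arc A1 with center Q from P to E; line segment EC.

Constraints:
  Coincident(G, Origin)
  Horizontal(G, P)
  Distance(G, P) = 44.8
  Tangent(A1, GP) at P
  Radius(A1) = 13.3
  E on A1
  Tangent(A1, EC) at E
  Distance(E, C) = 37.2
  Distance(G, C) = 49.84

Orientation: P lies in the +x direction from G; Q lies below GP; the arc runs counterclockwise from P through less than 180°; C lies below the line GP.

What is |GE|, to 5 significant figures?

33.433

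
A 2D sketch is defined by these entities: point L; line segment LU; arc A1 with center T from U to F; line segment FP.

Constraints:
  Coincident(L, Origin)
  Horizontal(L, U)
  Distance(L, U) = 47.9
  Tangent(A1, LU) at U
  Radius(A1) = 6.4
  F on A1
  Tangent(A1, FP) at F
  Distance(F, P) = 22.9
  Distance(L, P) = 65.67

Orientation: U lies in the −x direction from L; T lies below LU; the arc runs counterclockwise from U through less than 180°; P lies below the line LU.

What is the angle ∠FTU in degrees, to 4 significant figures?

75.32°

Checks: |TF| = 6.400 ✓; ∠(TF, FP) = 90.00° ✓; |FP| = 22.90 ✓; |LP| = 65.67 ✓.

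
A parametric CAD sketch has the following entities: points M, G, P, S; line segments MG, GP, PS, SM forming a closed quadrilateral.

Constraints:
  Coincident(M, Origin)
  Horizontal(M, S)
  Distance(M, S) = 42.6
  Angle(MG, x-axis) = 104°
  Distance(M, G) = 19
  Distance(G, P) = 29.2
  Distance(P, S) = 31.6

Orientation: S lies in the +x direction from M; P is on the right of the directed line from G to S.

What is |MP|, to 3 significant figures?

13.0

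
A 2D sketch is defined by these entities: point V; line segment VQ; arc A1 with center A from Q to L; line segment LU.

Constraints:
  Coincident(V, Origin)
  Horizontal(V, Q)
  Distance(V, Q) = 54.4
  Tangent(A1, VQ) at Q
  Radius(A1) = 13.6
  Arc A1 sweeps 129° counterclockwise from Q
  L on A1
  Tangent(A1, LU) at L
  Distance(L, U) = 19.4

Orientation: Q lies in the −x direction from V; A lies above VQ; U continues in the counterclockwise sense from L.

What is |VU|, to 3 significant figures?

67.3

V is at the origin; V and Q share the same y with |VQ| = 54.4 and Q on the −x side, so Q = (-54.4, 0.00). A1 meets VQ tangentially, so AQ is at right angles to VQ, so A = Q + (0, 13.6) = (-54.4, 13.6). On A1, Q sits at bearing -90° from A; a 129° counterclockwise sweep puts L at bearing 39°, so L = A + 13.6·(cos 39°, sin 39°) = (-43.8, 22.2). The tangent condition forces AL to be normal to LU, so LU runs along (−sin 39°, cos 39°); with |LU| = 19.4, U = (-56.0, 37.2). Then |VU| = |U − V| = 67.3.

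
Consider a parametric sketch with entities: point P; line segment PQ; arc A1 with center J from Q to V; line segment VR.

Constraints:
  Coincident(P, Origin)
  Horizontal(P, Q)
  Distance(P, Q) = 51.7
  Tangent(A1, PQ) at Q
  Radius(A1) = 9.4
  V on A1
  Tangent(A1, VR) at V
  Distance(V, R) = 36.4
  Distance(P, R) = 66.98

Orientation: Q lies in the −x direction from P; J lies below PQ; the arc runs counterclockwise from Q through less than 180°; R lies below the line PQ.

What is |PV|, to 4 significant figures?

61.83

P is at the origin; PQ is horizontal with |PQ| = 51.7 and Q on the −x side, so Q = (-51.70, 0.000). The tangent condition forces JQ to be normal to PQ, so J = Q + (0, -9.4) = (-51.70, -9.400). Since JV ⟂ VR (tangency), |JR| = √(9.4² + 36.4²) = 37.59 regardless of where V sits on A1. So R lies on both circle(P, 66.98) and circle(J, 37.59); the below-PQ intersection is R = (-47.91, -46.80). V is the foot of the tangent from R: V = (-60.52, -12.65).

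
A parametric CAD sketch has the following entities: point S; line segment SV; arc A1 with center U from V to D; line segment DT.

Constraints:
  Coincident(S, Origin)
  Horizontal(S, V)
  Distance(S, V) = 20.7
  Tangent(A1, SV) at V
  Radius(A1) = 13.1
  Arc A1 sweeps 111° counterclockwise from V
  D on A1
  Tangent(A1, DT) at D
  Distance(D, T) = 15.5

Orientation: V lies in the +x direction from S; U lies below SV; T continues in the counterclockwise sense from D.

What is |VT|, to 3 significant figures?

32.9

On A1, V sits at bearing 90° from U; a 111° counterclockwise sweep puts D at bearing 201°, so D = U + 13.1·(cos 201°, sin 201°) = (8.47, -17.8). A1 meets DT tangentially, so UD is at right angles to DT, so DT runs along (−sin 201°, cos 201°); with |DT| = 15.5, T = (14.0, -32.3). Then |VT| = |T − V| = 32.9.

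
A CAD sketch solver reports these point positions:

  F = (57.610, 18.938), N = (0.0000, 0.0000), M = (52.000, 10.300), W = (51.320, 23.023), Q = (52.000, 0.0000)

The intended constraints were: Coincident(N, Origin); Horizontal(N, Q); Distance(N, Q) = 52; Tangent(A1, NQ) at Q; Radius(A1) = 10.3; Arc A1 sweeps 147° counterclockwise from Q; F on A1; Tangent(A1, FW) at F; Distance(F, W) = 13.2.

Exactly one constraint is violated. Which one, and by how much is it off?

Distance(F, W) = 13.2 — off by 5.70.

N = (0.00, 0.00) ✓; N.y = 0.00, Q.y = 0.00 ✓; |NQ| = 52.00 ✓; ∠(MQ, QN) = 90.00° ✓; |MQ| = 10.30 ✓; bearing(M→F) − bearing(M→Q) = 147.0° ✓; |MF| = 10.30 ✓; ∠(MF, FW) = 90.00° ✓; |FW| = 7.500 ✗.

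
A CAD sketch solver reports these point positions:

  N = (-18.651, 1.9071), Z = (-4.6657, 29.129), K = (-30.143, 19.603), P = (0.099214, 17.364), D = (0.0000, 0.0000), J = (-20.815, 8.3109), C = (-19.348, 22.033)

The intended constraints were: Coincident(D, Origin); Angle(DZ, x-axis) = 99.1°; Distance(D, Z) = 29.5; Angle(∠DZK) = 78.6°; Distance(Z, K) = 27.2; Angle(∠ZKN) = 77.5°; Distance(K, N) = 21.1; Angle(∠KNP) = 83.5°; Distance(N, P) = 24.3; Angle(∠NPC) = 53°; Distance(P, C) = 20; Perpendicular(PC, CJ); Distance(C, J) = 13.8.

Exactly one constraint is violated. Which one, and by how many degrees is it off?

Perpendicular(PC, CJ) — off by 7.40°.

D = (0.00, 0.00) ✓; DZ at 99.10° ✓; |DZ| = 29.50 ✓; ∠DZK = 78.60° ✓; |ZK| = 27.20 ✓; ∠ZKN = 77.50° ✓; |KN| = 21.10 ✓; ∠KNP = 83.50° ✓; |NP| = 24.30 ✓; ∠NPC = 53.00° ✓; |PC| = 20.00 ✓; ∠(PC, CJ) = 97.40° ✗; |CJ| = 13.80 ✓.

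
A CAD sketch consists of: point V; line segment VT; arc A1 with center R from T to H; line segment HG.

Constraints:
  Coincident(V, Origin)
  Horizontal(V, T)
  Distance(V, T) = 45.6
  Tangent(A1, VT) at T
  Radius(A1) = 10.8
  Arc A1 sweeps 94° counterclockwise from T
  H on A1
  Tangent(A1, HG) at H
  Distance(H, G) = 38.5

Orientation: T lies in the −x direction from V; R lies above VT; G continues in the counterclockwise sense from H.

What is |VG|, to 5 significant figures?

62.475

V is at the origin; V and T share the same y with |VT| = 45.6 and T on the −x side, so T = (-45.600, 0.0000). Since A1 is tangent to VT there, RT ⟂ VT, so R = T + (0, 10.8) = (-45.600, 10.800). On A1, T sits at bearing -90° from R; a 94° counterclockwise sweep puts H at bearing 4°, so H = R + 10.8·(cos 4°, sin 4°) = (-34.826, 11.553). Tangency of A1 to HG means the radius RH is perpendicular to HG, so HG runs along (−sin 4°, cos 4°); with |HG| = 38.5, G = (-37.512, 49.960). Then |VG| = |G − V| = 62.475.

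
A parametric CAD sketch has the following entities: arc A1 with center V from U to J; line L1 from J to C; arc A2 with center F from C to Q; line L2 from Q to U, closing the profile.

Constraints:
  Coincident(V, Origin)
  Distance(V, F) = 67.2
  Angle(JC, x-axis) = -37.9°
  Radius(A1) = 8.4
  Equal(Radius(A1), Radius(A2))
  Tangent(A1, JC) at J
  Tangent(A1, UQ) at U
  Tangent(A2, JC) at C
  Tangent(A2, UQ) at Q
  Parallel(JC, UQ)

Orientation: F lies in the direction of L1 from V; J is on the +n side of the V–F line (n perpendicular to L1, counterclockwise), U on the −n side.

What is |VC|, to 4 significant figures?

67.72

Tangency of A1 to both parallel lines with radius 8.4 puts J and U at V ± 8.4·n: J = (5.160, 6.628), U = (-5.160, -6.628). Equal radii place C and Q the same way about F: C = F + 8.4·n = (58.19, -34.65), Q = F − 8.4·n = (47.87, -47.91). Then |VC| = |C − V| = 67.72.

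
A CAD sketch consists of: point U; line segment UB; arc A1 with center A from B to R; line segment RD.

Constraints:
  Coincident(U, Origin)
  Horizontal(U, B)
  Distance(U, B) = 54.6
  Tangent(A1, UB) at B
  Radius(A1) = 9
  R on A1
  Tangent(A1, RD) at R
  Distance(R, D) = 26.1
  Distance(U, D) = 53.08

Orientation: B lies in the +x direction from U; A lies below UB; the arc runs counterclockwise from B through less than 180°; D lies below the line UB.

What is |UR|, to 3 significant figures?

46.3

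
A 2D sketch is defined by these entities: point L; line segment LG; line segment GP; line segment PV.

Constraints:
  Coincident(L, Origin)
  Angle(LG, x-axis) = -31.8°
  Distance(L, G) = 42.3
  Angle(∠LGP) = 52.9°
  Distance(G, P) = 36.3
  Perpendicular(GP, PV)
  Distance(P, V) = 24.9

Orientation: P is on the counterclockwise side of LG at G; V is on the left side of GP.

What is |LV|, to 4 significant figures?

13.94

L is at the origin; LG runs at -31.8° with length 42.3, so G = 42.3·(cos -31.8°, sin -31.8°) = (35.95, -22.29). ∠LGP = 52.9°, so GP runs at -31.8° + (180° − 52.9°) = 95.30° from the x-axis; with |GP| = 36.3, P = G + 36.3·(cos 95.30°, sin 95.30°) = (32.60, 13.85). GP ⟂ PV; with |PV| = 24.9 on the left of GP, V = P + 24.9·(-0.9957, -0.09237) = (7.804, 11.55). Then |LV| = |V − L| = 13.94.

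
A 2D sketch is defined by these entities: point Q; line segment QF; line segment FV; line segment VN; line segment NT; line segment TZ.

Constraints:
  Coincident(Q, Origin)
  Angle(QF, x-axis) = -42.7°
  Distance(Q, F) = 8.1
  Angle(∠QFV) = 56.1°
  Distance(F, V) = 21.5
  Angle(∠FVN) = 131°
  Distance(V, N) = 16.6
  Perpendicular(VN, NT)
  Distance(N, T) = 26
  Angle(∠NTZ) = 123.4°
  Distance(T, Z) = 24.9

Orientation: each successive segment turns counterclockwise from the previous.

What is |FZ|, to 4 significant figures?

25.49

Q is at the origin; QF runs at -42.7° with length 8.1, so F = (5.953, -5.493). ∠QFV = 56.1° gives FV at 81.20° from the x-axis; with |FV| = 21.5, V = (9.242, 15.75). ∠FVN = 131.0° gives VN at 130.2° from the x-axis; with |VN| = 16.6, N = (-1.473, 28.43). The perpendicularity gives NT at right angles to VN, so NT runs at -139.8°; with |NT| = 26.0, T = (-21.33, 11.65). ∠NTZ = 123.4° gives TZ at -83.20° from the x-axis; with |TZ| = 24.9, Z = (-18.38, -13.07). Then |FZ| = |Z − F| = 25.49.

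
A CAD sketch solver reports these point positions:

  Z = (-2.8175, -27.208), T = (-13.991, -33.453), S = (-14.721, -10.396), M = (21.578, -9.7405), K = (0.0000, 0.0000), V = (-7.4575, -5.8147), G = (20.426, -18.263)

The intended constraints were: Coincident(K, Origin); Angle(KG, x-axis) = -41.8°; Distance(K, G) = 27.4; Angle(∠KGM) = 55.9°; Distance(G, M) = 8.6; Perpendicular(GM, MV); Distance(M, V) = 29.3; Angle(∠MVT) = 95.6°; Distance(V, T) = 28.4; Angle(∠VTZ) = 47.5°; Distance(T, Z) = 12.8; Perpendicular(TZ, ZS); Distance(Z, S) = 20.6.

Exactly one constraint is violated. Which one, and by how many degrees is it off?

Perpendicular(TZ, ZS) — off by 6.10°.

K = (0.00, 0.00) ✓; KG at -41.80° ✓; |KG| = 27.40 ✓; ∠KGM = 55.90° ✓; |GM| = 8.600 ✓; ∠(GM, MV) = 90.00° ✓; |MV| = 29.30 ✓; ∠MVT = 95.60° ✓; |VT| = 28.40 ✓; ∠VTZ = 47.50° ✓; |TZ| = 12.80 ✓; ∠(TZ, ZS) = 96.10° ✗; |ZS| = 20.60 ✓.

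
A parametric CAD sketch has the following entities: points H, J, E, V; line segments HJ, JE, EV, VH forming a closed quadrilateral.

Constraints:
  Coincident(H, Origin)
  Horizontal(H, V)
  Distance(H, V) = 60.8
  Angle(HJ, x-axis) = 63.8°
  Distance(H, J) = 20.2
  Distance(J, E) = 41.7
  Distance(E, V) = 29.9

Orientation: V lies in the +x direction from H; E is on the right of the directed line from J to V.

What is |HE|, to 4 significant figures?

37.68

H is at the origin; HV is horizontal with |HV| = 60.8 and V in +x, so V = (60.8, 0). HJ runs at 63.8° with |HJ| = 20.2, so J = (8.918, 18.12). E is determined by |JE| = 41.7 and |EV| = 29.9 together: it lies at the intersection of circle(J, 41.7) and circle(V, 29.9). With |JV| = 54.96, the foot of the radical line on JV is 35.17 from J and the perpendicular offset is √(41.7² − 35.17²) = 22.41. Taking the right-of-JV solution: E = (34.72, -14.63).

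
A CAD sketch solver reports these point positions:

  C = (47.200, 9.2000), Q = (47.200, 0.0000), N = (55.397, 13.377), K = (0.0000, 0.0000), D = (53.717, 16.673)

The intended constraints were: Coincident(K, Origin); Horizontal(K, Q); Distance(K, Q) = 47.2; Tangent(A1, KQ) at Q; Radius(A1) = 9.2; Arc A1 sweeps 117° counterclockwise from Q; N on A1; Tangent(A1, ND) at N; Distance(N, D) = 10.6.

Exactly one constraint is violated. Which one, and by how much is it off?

Distance(N, D) = 10.6 — off by 6.90.

K = (0.00, 0.00) ✓; K.y = 0.00, Q.y = 0.00 ✓; |KQ| = 47.20 ✓; ∠(CQ, QK) = 90.00° ✓; |CQ| = 9.200 ✓; bearing(C→N) − bearing(C→Q) = 117.0° ✓; |CN| = 9.200 ✓; ∠(CN, ND) = 89.99° ✓; |ND| = 3.699 ✗.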